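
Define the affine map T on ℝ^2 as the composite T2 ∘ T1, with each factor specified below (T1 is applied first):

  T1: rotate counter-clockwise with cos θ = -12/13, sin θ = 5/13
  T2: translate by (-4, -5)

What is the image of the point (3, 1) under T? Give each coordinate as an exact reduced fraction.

T(p) = (-93/13, -62/13)

T1 rotate counter-clockwise with cos θ = -12/13, sin θ = 5/13: (3, 1) → (-41/13, 3/13)
T2 translate by (-4, -5): (-41/13, 3/13) → (-93/13, -62/13)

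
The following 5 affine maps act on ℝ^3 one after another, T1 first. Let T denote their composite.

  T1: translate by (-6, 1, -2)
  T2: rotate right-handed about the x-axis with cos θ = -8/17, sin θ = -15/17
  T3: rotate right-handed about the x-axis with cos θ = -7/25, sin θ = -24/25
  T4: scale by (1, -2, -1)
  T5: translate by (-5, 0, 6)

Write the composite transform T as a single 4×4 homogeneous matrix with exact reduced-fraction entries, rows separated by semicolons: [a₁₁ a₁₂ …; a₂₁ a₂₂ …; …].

T = [1 0 0 -11; 0 608/425 594/425 -116/85; 0 -297/425 304/425 329/85; 0 0 0 1]

T1 = [1 0 0 -6; 0 1 0 1; 0 0 1 -2; 0 0 0 1]
T2·T1 = [1 0 0 -6; 0 -8/17 15/17 -38/17; 0 -15/17 -8/17 1/17; 0 0 0 1]
T3·…·T1 = [1 0 0 -6; 0 -304/425 -297/425 58/85; 0 297/425 -304/425 181/85; 0 0 0 1]
T4·…·T1 = [1 0 0 -6; 0 608/425 594/425 -116/85; 0 -297/425 304/425 -181/85; 0 0 0 1]
T5·…·T1 = [1 0 0 -11; 0 608/425 594/425 -116/85; 0 -297/425 304/425 329/85; 0 0 0 1]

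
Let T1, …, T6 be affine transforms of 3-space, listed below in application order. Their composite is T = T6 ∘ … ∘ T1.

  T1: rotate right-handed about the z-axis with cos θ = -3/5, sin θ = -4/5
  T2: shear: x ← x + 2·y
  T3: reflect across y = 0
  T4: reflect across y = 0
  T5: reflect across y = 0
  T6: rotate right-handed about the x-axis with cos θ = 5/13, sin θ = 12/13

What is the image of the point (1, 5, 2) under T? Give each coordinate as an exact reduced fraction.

T(p) = (-21/5, -5/13, 278/65)

T1 rotate right-handed about the z-axis with cos θ = -3/5, sin θ = -4/5: (1, 5, 2) → (17/5, -19/5, 2)
T2 shear: x ← x + 2·y: (17/5, -19/5, 2) → (-21/5, -19/5, 2)
T3 reflect across y = 0: (-21/5, -19/5, 2) → (-21/5, 19/5, 2)
T4 reflect across y = 0: (-21/5, 19/5, 2) → (-21/5, -19/5, 2)
T5 reflect across y = 0: (-21/5, -19/5, 2) → (-21/5, 19/5, 2)
T6 rotate right-handed about the x-axis with cos θ = 5/13, sin θ = 12/13: (-21/5, 19/5, 2) → (-21/5, -5/13, 278/65)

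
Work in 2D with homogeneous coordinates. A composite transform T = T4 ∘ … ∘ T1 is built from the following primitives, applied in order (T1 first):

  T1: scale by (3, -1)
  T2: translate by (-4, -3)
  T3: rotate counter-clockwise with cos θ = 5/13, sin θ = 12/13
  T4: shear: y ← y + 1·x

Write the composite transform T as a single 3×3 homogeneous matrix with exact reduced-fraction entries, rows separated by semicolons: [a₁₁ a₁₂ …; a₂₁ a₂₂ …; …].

T = [15/13 12/13 16/13; 51/13 7/13 -47/13; 0 0 1]

T1 = [3 0 0; 0 -1 0; 0 0 1]
T2·T1 = [3 0 -4; 0 -1 -3; 0 0 1]
T3·…·T1 = [15/13 12/13 16/13; 36/13 -5/13 -63/13; 0 0 1]
T4·…·T1 = [15/13 12/13 16/13; 51/13 7/13 -47/13; 0 0 1]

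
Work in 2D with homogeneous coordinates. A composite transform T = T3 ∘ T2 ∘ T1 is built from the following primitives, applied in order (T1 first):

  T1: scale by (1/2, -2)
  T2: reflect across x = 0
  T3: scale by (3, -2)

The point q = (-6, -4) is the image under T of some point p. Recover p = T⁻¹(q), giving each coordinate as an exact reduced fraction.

p = (4, -1)

T1 = [1/2 0 0; 0 -2 0; 0 0 1]
T2·T1 = [-1/2 0 0; 0 -2 0; 0 0 1]
T3·…·T1 = [-3/2 0 0; 0 4 0; 0 0 1]
det M = -6; M⁻¹ = [-2/3 0 0; 0 1/4 0; 0 0 1]
M⁻¹ · (-6, -4)ᵀ = (4, -1)ᵀ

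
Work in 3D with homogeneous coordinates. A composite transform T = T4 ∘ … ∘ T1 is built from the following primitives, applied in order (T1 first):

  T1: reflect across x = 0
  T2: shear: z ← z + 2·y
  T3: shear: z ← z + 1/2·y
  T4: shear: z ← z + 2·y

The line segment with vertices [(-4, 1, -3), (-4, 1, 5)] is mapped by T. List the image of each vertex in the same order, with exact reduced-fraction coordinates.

T1 reflect across x = 0: (-4, 1, -3) → (4, 1, -3); (-4, 1, 5) → (4, 1, 5)
T2 shear: z ← z + 2·y: (4, 1, -3) → (4, 1, -1); (4, 1, 5) → (4, 1, 7)
T3 shear: z ← z + 1/2·y: (4, 1, -1) → (4, 1, -1/2); (4, 1, 7) → (4, 1, 15/2)
T4 shear: z ← z + 2·y: (4, 1, -1/2) → (4, 1, 3/2); (4, 1, 15/2) → (4, 1, 19/2)

image vertices: (4, 1, 3/2), (4, 1, 19/2)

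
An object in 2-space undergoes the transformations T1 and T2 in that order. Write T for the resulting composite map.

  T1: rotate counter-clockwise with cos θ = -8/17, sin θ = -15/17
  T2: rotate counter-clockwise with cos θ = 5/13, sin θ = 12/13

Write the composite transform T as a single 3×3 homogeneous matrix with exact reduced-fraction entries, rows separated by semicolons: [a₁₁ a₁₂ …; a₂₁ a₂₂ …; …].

T1 = [-8/17 15/17 0; -15/17 -8/17 0; 0 0 1]
T2·T1 = [140/221 171/221 0; -171/221 140/221 0; 0 0 1]

T = [140/221 171/221 0; -171/221 140/221 0; 0 0 1]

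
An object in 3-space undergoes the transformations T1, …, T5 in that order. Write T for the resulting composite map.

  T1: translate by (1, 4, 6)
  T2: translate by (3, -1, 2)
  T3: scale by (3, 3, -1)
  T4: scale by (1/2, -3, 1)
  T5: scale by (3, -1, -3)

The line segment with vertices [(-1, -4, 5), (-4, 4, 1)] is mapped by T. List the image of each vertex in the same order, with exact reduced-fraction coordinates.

image vertices: (27/2, -9, 39), (0, 63, 27)

T1 translate by (1, 4, 6): (-1, -4, 5) → (0, 0, 11); (-4, 4, 1) → (-3, 8, 7)
T2 translate by (3, -1, 2): (0, 0, 11) → (3, -1, 13); (-3, 8, 7) → (0, 7, 9)
T3 scale by (3, 3, -1): (3, -1, 13) → (9, -3, -13); (0, 7, 9) → (0, 21, -9)
T4 scale by (1/2, -3, 1): (9, -3, -13) → (9/2, 9, -13); (0, 21, -9) → (0, -63, -9)
T5 scale by (3, -1, -3): (9/2, 9, -13) → (27/2, -9, 39); (0, -63, -9) → (0, 63, 27)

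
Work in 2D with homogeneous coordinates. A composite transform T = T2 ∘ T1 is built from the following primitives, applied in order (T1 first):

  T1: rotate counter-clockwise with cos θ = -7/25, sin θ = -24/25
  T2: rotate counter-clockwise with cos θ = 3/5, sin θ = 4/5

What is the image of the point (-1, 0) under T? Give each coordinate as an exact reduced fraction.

T(p) = (-3/5, 4/5)

T1 rotate counter-clockwise with cos θ = -7/25, sin θ = -24/25: (-1, 0) → (7/25, 24/25)
T2 rotate counter-clockwise with cos θ = 3/5, sin θ = 4/5: (7/25, 24/25) → (-3/5, 4/5)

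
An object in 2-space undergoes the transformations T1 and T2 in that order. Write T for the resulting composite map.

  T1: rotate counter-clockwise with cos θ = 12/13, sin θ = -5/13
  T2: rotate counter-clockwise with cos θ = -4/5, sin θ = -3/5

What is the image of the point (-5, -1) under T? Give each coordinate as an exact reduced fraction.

T1 rotate counter-clockwise with cos θ = 12/13, sin θ = -5/13: (-5, -1) → (-5, 1)
T2 rotate counter-clockwise with cos θ = -4/5, sin θ = -3/5: (-5, 1) → (23/5, 11/5)

T(p) = (23/5, 11/5)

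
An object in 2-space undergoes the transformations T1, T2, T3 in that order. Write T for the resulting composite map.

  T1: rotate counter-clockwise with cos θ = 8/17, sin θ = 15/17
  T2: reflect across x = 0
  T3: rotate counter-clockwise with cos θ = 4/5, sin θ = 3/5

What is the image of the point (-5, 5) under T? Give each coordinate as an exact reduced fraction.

T(p) = (113/17, 41/17)

T1 rotate counter-clockwise with cos θ = 8/17, sin θ = 15/17: (-5, 5) → (-115/17, -35/17)
T2 reflect across x = 0: (-115/17, -35/17) → (115/17, -35/17)
T3 rotate counter-clockwise with cos θ = 4/5, sin θ = 3/5: (115/17, -35/17) → (113/17, 41/17)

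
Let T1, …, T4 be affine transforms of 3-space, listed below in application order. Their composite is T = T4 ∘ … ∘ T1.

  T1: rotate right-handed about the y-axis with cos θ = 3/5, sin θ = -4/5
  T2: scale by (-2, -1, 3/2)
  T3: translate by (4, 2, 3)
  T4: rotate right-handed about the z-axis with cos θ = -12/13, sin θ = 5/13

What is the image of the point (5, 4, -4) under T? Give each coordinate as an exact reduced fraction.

T(p) = (554/65, -18/13, 27/5)

T1 rotate right-handed about the y-axis with cos θ = 3/5, sin θ = -4/5: (5, 4, -4) → (31/5, 4, 8/5)
T2 scale by (-2, -1, 3/2): (31/5, 4, 8/5) → (-62/5, -4, 12/5)
T3 translate by (4, 2, 3): (-62/5, -4, 12/5) → (-42/5, -2, 27/5)
T4 rotate right-handed about the z-axis with cos θ = -12/13, sin θ = 5/13: (-42/5, -2, 27/5) → (554/65, -18/13, 27/5)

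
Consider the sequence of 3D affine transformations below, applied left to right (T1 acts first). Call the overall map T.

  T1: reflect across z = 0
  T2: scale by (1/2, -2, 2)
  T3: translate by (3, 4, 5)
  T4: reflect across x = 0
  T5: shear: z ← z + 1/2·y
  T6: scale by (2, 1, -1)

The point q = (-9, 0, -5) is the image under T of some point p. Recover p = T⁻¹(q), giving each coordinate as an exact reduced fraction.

p = (3, 2, 0)

T1 = [1 0 0 0; 0 1 0 0; 0 0 -1 0; 0 0 0 1]
T2·T1 = [1/2 0 0 0; 0 -2 0 0; 0 0 -2 0; 0 0 0 1]
T3·…·T1 = [1/2 0 0 3; 0 -2 0 4; 0 0 -2 5; 0 0 0 1]
T4·…·T1 = [-1/2 0 0 -3; 0 -2 0 4; 0 0 -2 5; 0 0 0 1]
T5·…·T1 = [-1/2 0 0 -3; 0 -2 0 4; 0 -1 -2 7; 0 0 0 1]
T6·…·T1 = [-1 0 0 -6; 0 -2 0 4; 0 1 2 -7; 0 0 0 1]
det M = 4; M⁻¹ = [-1 0 0 -6; 0 -1/2 0 2; 0 1/4 1/2 5/2; 0 0 0 1]
M⁻¹ · (-9, 0, -5)ᵀ = (3, 2, 0)ᵀ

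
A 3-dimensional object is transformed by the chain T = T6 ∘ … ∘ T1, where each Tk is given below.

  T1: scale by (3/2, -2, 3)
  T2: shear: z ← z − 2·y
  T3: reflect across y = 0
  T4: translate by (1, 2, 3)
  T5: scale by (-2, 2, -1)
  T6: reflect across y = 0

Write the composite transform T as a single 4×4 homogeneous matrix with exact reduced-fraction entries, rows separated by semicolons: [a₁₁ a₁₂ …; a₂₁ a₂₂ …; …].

T1 = [3/2 0 0 0; 0 -2 0 0; 0 0 3 0; 0 0 0 1]
T2·T1 = [3/2 0 0 0; 0 -2 0 0; 0 4 3 0; 0 0 0 1]
T3·…·T1 = [3/2 0 0 0; 0 2 0 0; 0 4 3 0; 0 0 0 1]
T4·…·T1 = [3/2 0 0 1; 0 2 0 2; 0 4 3 3; 0 0 0 1]
T5·…·T1 = [-3 0 0 -2; 0 4 0 4; 0 -4 -3 -3; 0 0 0 1]
T6·…·T1 = [-3 0 0 -2; 0 -4 0 -4; 0 -4 -3 -3; 0 0 0 1]

T = [-3 0 0 -2; 0 -4 0 -4; 0 -4 -3 -3; 0 0 0 1]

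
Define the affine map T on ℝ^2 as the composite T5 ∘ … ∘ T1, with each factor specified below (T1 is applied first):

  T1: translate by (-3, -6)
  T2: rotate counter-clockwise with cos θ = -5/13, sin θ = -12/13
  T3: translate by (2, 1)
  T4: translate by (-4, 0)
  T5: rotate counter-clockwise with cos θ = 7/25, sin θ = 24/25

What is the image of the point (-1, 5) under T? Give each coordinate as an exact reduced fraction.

T1 translate by (-3, -6): (-1, 5) → (-4, -1)
T2 rotate counter-clockwise with cos θ = -5/13, sin θ = -12/13: (-4, -1) → (8/13, 53/13)
T3 translate by (2, 1): (8/13, 53/13) → (34/13, 66/13)
T4 translate by (-4, 0): (34/13, 66/13) → (-18/13, 66/13)
T5 rotate counter-clockwise with cos θ = 7/25, sin θ = 24/25: (-18/13, 66/13) → (-342/65, 6/65)

T(p) = (-342/65, 6/65)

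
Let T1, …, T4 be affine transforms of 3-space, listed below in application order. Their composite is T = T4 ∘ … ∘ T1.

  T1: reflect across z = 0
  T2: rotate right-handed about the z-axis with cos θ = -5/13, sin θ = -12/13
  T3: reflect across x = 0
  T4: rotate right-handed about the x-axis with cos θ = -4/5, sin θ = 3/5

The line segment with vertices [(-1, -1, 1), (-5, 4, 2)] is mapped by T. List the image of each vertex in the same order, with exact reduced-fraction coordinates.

T1 reflect across z = 0: (-1, -1, 1) → (-1, -1, -1); (-5, 4, 2) → (-5, 4, -2)
T2 rotate right-handed about the z-axis with cos θ = -5/13, sin θ = -12/13: (-1, -1, -1) → (-7/13, 17/13, -1); (-5, 4, -2) → (73/13, 40/13, -2)
T3 reflect across x = 0: (-7/13, 17/13, -1) → (7/13, 17/13, -1); (73/13, 40/13, -2) → (-73/13, 40/13, -2)
T4 rotate right-handed about the x-axis with cos θ = -4/5, sin θ = 3/5: (7/13, 17/13, -1) → (7/13, -29/65, 103/65); (-73/13, 40/13, -2) → (-73/13, -82/65, 224/65)

image vertices: (7/13, -29/65, 103/65), (-73/13, -82/65, 224/65)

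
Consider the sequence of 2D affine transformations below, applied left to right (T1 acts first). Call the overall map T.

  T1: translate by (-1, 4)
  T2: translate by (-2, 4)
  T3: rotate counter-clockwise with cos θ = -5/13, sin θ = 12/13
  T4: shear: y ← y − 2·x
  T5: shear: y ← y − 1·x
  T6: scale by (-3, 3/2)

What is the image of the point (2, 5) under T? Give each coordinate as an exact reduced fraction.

T(p) = (453/13, 564/13)

T1 translate by (-1, 4): (2, 5) → (1, 9)
T2 translate by (-2, 4): (1, 9) → (-1, 13)
T3 rotate counter-clockwise with cos θ = -5/13, sin θ = 12/13: (-1, 13) → (-151/13, -77/13)
T4 shear: y ← y − 2·x: (-151/13, -77/13) → (-151/13, 225/13)
T5 shear: y ← y − 1·x: (-151/13, 225/13) → (-151/13, 376/13)
T6 scale by (-3, 3/2): (-151/13, 376/13) → (453/13, 564/13)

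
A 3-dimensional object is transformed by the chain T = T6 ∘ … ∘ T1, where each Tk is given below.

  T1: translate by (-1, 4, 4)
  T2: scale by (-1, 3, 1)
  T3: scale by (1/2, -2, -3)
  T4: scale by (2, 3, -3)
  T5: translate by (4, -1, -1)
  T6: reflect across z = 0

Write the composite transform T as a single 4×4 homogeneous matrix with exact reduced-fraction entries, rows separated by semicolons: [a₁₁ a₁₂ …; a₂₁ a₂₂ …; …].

T1 = [1 0 0 -1; 0 1 0 4; 0 0 1 4; 0 0 0 1]
T2·T1 = [-1 0 0 1; 0 3 0 12; 0 0 1 4; 0 0 0 1]
T3·…·T1 = [-1/2 0 0 1/2; 0 -6 0 -24; 0 0 -3 -12; 0 0 0 1]
T4·…·T1 = [-1 0 0 1; 0 -18 0 -72; 0 0 9 36; 0 0 0 1]
T5·…·T1 = [-1 0 0 5; 0 -18 0 -73; 0 0 9 35; 0 0 0 1]
T6·…·T1 = [-1 0 0 5; 0 -18 0 -73; 0 0 -9 -35; 0 0 0 1]

T = [-1 0 0 5; 0 -18 0 -73; 0 0 -9 -35; 0 0 0 1]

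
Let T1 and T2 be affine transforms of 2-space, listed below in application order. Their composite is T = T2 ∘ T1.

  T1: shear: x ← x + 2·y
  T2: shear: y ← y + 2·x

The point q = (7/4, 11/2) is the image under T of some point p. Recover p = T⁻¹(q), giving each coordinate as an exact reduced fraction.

T1 = [1 2 0; 0 1 0; 0 0 1]
T2·T1 = [1 2 0; 2 5 0; 0 0 1]
det M = 1; M⁻¹ = [5 -2 0; -2 1 0; 0 0 1]
M⁻¹ · (7/4, 11/2)ᵀ = (-9/4, 2)ᵀ

p = (-9/4, 2)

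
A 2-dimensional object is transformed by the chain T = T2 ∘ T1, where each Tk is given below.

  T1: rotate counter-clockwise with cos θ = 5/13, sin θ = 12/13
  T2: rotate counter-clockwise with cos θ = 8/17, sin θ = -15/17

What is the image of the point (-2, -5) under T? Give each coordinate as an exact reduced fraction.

T1 rotate counter-clockwise with cos θ = 5/13, sin θ = 12/13: (-2, -5) → (50/13, -49/13)
T2 rotate counter-clockwise with cos θ = 8/17, sin θ = -15/17: (50/13, -49/13) → (-335/221, -1142/221)

T(p) = (-335/221, -1142/221)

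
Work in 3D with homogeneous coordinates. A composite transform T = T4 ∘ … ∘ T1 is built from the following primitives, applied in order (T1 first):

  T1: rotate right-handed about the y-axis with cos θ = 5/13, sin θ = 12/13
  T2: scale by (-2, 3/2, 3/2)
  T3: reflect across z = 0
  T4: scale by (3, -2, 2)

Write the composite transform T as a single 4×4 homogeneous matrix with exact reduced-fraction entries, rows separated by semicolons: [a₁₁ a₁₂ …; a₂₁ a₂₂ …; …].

T1 = [5/13 0 12/13 0; 0 1 0 0; -12/13 0 5/13 0; 0 0 0 1]
T2·T1 = [-10/13 0 -24/13 0; 0 3/2 0 0; -18/13 0 15/26 0; 0 0 0 1]
T3·…·T1 = [-10/13 0 -24/13 0; 0 3/2 0 0; 18/13 0 -15/26 0; 0 0 0 1]
T4·…·T1 = [-30/13 0 -72/13 0; 0 -3 0 0; 36/13 0 -15/13 0; 0 0 0 1]

T = [-30/13 0 -72/13 0; 0 -3 0 0; 36/13 0 -15/13 0; 0 0 0 1]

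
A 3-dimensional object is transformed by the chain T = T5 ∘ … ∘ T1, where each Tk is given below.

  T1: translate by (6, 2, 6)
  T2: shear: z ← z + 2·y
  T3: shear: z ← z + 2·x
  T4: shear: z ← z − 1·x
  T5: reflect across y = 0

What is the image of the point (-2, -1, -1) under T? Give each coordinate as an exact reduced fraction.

T1 translate by (6, 2, 6): (-2, -1, -1) → (4, 1, 5)
T2 shear: z ← z + 2·y: (4, 1, 5) → (4, 1, 7)
T3 shear: z ← z + 2·x: (4, 1, 7) → (4, 1, 15)
T4 shear: z ← z − 1·x: (4, 1, 15) → (4, 1, 11)
T5 reflect across y = 0: (4, 1, 11) → (4, -1, 11)

T(p) = (4, -1, 11)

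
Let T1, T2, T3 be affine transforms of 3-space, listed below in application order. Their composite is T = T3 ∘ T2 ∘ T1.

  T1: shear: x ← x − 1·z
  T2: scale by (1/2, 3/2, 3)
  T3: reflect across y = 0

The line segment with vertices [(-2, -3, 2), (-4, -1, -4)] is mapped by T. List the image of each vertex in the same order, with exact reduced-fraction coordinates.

image vertices: (-2, 9/2, 6), (0, 3/2, -12)

T1 shear: x ← x − 1·z: (-2, -3, 2) → (-4, -3, 2); (-4, -1, -4) → (0, -1, -4)
T2 scale by (1/2, 3/2, 3): (-4, -3, 2) → (-2, -9/2, 6); (0, -1, -4) → (0, -3/2, -12)
T3 reflect across y = 0: (-2, -9/2, 6) → (-2, 9/2, 6); (0, -3/2, -12) → (0, 3/2, -12)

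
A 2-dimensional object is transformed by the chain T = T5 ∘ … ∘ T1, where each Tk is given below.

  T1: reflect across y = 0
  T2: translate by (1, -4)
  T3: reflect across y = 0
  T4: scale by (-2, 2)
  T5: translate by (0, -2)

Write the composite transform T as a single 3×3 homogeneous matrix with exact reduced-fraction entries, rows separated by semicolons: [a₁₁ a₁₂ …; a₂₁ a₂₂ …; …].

T = [-2 0 -2; 0 2 6; 0 0 1]

T1 = [1 0 0; 0 -1 0; 0 0 1]
T2·T1 = [1 0 1; 0 -1 -4; 0 0 1]
T3·…·T1 = [1 0 1; 0 1 4; 0 0 1]
T4·…·T1 = [-2 0 -2; 0 2 8; 0 0 1]
T5·…·T1 = [-2 0 -2; 0 2 6; 0 0 1]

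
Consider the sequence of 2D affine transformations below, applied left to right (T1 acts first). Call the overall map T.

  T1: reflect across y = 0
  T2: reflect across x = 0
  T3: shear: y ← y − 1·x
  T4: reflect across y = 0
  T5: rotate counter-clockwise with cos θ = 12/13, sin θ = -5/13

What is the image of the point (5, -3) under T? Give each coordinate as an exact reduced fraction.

T(p) = (-100/13, -71/13)

T1 reflect across y = 0: (5, -3) → (5, 3)
T2 reflect across x = 0: (5, 3) → (-5, 3)
T3 shear: y ← y − 1·x: (-5, 3) → (-5, 8)
T4 reflect across y = 0: (-5, 8) → (-5, -8)
T5 rotate counter-clockwise with cos θ = 12/13, sin θ = -5/13: (-5, -8) → (-100/13, -71/13)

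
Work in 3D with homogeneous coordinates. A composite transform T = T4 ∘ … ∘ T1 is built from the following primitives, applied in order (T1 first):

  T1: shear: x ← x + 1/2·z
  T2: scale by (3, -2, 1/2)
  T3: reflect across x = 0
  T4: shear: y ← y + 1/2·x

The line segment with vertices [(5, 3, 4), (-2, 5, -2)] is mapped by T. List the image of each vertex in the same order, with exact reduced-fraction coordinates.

image vertices: (-21, -33/2, 2), (9, -11/2, -1)

T1 shear: x ← x + 1/2·z: (5, 3, 4) → (7, 3, 4); (-2, 5, -2) → (-3, 5, -2)
T2 scale by (3, -2, 1/2): (7, 3, 4) → (21, -6, 2); (-3, 5, -2) → (-9, -10, -1)
T3 reflect across x = 0: (21, -6, 2) → (-21, -6, 2); (-9, -10, -1) → (9, -10, -1)
T4 shear: y ← y + 1/2·x: (-21, -6, 2) → (-21, -33/2, 2); (9, -10, -1) → (9, -11/2, -1)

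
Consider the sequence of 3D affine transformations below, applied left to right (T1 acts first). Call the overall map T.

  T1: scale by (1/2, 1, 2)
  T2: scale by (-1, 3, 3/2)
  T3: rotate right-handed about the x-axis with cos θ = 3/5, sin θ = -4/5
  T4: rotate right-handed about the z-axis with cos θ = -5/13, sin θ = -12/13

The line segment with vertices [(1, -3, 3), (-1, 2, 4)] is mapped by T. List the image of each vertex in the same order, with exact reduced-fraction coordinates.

image vertices: (241/130, -3/13, 63/5), (1559/130, -72/13, 12/5)

T1 scale by (1/2, 1, 2): (1, -3, 3) → (1/2, -3, 6); (-1, 2, 4) → (-1/2, 2, 8)
T2 scale by (-1, 3, 3/2): (1/2, -3, 6) → (-1/2, -9, 9); (-1/2, 2, 8) → (1/2, 6, 12)
T3 rotate right-handed about the x-axis with cos θ = 3/5, sin θ = -4/5: (-1/2, -9, 9) → (-1/2, 9/5, 63/5); (1/2, 6, 12) → (1/2, 66/5, 12/5)
T4 rotate right-handed about the z-axis with cos θ = -5/13, sin θ = -12/13: (-1/2, 9/5, 63/5) → (241/130, -3/13, 63/5); (1/2, 66/5, 12/5) → (1559/130, -72/13, 12/5)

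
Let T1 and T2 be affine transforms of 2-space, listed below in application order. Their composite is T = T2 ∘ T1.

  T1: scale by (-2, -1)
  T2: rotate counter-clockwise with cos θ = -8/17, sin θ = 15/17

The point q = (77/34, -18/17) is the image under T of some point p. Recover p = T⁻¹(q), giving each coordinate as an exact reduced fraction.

T1 = [-2 0 0; 0 -1 0; 0 0 1]
T2·T1 = [16/17 15/17 0; -30/17 8/17 0; 0 0 1]
det M = 2; M⁻¹ = [4/17 -15/34 0; 15/17 8/17 0; 0 0 1]
M⁻¹ · (77/34, -18/17)ᵀ = (1, 3/2)ᵀ

p = (1, 3/2)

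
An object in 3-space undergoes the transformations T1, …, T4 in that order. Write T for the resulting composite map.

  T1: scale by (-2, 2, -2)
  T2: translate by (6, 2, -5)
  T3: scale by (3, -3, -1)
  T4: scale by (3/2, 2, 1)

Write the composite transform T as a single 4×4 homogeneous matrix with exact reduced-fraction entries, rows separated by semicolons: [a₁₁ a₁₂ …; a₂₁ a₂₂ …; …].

T = [-9 0 0 27; 0 -12 0 -12; 0 0 2 5; 0 0 0 1]

T1 = [-2 0 0 0; 0 2 0 0; 0 0 -2 0; 0 0 0 1]
T2·T1 = [-2 0 0 6; 0 2 0 2; 0 0 -2 -5; 0 0 0 1]
T3·…·T1 = [-6 0 0 18; 0 -6 0 -6; 0 0 2 5; 0 0 0 1]
T4·…·T1 = [-9 0 0 27; 0 -12 0 -12; 0 0 2 5; 0 0 0 1]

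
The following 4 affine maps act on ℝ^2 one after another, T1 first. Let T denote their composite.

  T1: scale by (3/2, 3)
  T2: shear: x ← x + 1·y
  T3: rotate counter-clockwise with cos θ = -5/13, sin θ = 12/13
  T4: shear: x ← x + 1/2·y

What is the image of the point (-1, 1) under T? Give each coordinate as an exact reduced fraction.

T(p) = (-42/13, 3/13)

T1 scale by (3/2, 3): (-1, 1) → (-3/2, 3)
T2 shear: x ← x + 1·y: (-3/2, 3) → (3/2, 3)
T3 rotate counter-clockwise with cos θ = -5/13, sin θ = 12/13: (3/2, 3) → (-87/26, 3/13)
T4 shear: x ← x + 1/2·y: (-87/26, 3/13) → (-42/13, 3/13)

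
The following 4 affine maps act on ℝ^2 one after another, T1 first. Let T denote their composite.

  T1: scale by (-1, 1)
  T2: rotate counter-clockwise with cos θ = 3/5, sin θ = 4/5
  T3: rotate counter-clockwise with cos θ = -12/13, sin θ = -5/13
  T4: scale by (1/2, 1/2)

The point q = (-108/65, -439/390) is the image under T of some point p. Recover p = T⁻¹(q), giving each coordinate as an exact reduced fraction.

T1 = [-1 0 0; 0 1 0; 0 0 1]
T2·T1 = [-3/5 -4/5 0; -4/5 3/5 0; 0 0 1]
T3·…·T1 = [16/65 63/65 0; 63/65 -16/65 0; 0 0 1]
T4·…·T1 = [8/65 63/130 0; 63/130 -8/65 0; 0 0 1]
det M = -1/4; M⁻¹ = [32/65 126/65 0; 126/65 -32/65 0; 0 0 1]
M⁻¹ · (-108/65, -439/390)ᵀ = (-3, -8/3)ᵀ

p = (-3, -8/3)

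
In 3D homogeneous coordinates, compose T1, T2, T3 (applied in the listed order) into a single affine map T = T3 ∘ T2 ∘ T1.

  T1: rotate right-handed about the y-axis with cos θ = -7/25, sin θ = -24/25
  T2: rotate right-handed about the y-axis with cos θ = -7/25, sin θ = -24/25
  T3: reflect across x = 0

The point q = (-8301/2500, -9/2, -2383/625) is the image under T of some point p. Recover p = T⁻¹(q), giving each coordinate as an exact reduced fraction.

T1 = [-7/25 0 -24/25 0; 0 1 0 0; 24/25 0 -7/25 0; 0 0 0 1]
T2·T1 = [-527/625 0 336/625 0; 0 1 0 0; -336/625 0 -527/625 0; 0 0 0 1]
T3·…·T1 = [527/625 0 -336/625 0; 0 1 0 0; -336/625 0 -527/625 0; 0 0 0 1]
det M = -1; M⁻¹ = [527/625 0 -336/625 0; 0 1 0 0; -336/625 0 -527/625 0; 0 0 0 1]
M⁻¹ · (-8301/2500, -9/2, -2383/625)ᵀ = (-3/4, -9/2, 5)ᵀ

p = (-3/4, -9/2, 5)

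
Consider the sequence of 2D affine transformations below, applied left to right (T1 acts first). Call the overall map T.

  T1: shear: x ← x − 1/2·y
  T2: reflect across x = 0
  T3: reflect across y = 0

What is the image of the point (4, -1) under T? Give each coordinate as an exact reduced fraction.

T(p) = (-9/2, 1)

T1 shear: x ← x − 1/2·y: (4, -1) → (9/2, -1)
T2 reflect across x = 0: (9/2, -1) → (-9/2, -1)
T3 reflect across y = 0: (-9/2, -1) → (-9/2, 1)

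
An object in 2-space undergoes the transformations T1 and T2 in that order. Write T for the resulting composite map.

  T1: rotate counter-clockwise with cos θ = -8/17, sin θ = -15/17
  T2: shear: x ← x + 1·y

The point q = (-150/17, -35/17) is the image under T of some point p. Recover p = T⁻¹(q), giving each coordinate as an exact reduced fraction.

T1 = [-8/17 15/17 0; -15/17 -8/17 0; 0 0 1]
T2·T1 = [-23/17 7/17 0; -15/17 -8/17 0; 0 0 1]
det M = 1; M⁻¹ = [-8/17 -7/17 0; 15/17 -23/17 0; 0 0 1]
M⁻¹ · (-150/17, -35/17)ᵀ = (5, -5)ᵀ

p = (5, -5)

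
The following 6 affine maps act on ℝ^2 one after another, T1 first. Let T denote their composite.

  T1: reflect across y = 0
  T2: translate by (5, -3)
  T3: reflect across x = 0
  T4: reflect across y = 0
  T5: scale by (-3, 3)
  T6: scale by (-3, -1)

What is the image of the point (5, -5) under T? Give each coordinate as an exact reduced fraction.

T1 reflect across y = 0: (5, -5) → (5, 5)
T2 translate by (5, -3): (5, 5) → (10, 2)
T3 reflect across x = 0: (10, 2) → (-10, 2)
T4 reflect across y = 0: (-10, 2) → (-10, -2)
T5 scale by (-3, 3): (-10, -2) → (30, -6)
T6 scale by (-3, -1): (30, -6) → (-90, 6)

T(p) = (-90, 6)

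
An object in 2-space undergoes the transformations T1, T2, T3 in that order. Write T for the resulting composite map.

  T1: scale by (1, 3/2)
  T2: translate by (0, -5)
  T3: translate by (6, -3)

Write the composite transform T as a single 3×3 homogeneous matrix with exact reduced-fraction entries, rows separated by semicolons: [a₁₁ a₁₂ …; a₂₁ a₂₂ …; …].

T = [1 0 6; 0 3/2 -8; 0 0 1]

T1 = [1 0 0; 0 3/2 0; 0 0 1]
T2·T1 = [1 0 0; 0 3/2 -5; 0 0 1]
T3·…·T1 = [1 0 6; 0 3/2 -8; 0 0 1]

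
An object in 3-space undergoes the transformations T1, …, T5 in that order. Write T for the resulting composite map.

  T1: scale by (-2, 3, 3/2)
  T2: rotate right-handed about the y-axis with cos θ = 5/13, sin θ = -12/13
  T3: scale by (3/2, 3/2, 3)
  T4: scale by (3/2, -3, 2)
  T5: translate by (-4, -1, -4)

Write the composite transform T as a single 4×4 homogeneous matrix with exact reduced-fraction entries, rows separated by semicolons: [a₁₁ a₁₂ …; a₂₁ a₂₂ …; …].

T = [-45/26 0 -81/26 -4; 0 -27/2 0 -1; -144/13 0 45/13 -4; 0 0 0 1]

T1 = [-2 0 0 0; 0 3 0 0; 0 0 3/2 0; 0 0 0 1]
T2·T1 = [-10/13 0 -18/13 0; 0 3 0 0; -24/13 0 15/26 0; 0 0 0 1]
T3·…·T1 = [-15/13 0 -27/13 0; 0 9/2 0 0; -72/13 0 45/26 0; 0 0 0 1]
T4·…·T1 = [-45/26 0 -81/26 0; 0 -27/2 0 0; -144/13 0 45/13 0; 0 0 0 1]
T5·…·T1 = [-45/26 0 -81/26 -4; 0 -27/2 0 -1; -144/13 0 45/13 -4; 0 0 0 1]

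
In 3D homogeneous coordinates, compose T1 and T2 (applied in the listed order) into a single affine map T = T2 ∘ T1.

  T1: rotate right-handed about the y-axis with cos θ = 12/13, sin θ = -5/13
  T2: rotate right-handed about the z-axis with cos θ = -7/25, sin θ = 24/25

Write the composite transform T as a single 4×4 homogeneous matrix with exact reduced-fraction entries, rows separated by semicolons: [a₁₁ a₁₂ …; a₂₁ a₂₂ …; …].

T = [-84/325 -24/25 7/65 0; 288/325 -7/25 -24/65 0; 5/13 0 12/13 0; 0 0 0 1]

T1 = [12/13 0 -5/13 0; 0 1 0 0; 5/13 0 12/13 0; 0 0 0 1]
T2·T1 = [-84/325 -24/25 7/65 0; 288/325 -7/25 -24/65 0; 5/13 0 12/13 0; 0 0 0 1]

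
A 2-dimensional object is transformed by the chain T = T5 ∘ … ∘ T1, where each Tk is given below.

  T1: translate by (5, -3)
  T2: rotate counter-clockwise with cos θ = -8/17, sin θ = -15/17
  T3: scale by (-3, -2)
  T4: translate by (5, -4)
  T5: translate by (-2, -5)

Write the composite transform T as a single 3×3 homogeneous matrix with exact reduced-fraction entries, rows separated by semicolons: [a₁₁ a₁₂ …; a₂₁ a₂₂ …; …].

T = [24/17 -45/17 18; 30/17 16/17 -3; 0 0 1]

T1 = [1 0 5; 0 1 -3; 0 0 1]
T2·T1 = [-8/17 15/17 -5; -15/17 -8/17 -3; 0 0 1]
T3·…·T1 = [24/17 -45/17 15; 30/17 16/17 6; 0 0 1]
T4·…·T1 = [24/17 -45/17 20; 30/17 16/17 2; 0 0 1]
T5·…·T1 = [24/17 -45/17 18; 30/17 16/17 -3; 0 0 1]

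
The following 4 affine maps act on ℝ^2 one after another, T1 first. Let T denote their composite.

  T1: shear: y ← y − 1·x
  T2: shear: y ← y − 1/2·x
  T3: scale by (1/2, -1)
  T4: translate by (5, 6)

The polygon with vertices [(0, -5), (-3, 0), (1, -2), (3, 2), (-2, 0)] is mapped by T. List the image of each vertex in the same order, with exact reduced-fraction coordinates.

T1 shear: y ← y − 1·x: (0, -5) → (0, -5); (-3, 0) → (-3, 3); (1, -2) → (1, -3); (3, 2) → (3, -1); (-2, 0) → (-2, 2)
T2 shear: y ← y − 1/2·x: (0, -5) → (0, -5); (-3, 3) → (-3, 9/2); (1, -3) → (1, -7/2); (3, -1) → (3, -5/2); (-2, 2) → (-2, 3)
T3 scale by (1/2, -1): (0, -5) → (0, 5); (-3, 9/2) → (-3/2, -9/2); (1, -7/2) → (1/2, 7/2); (3, -5/2) → (3/2, 5/2); (-2, 3) → (-1, -3)
T4 translate by (5, 6): (0, 5) → (5, 11); (-3/2, -9/2) → (7/2, 3/2); (1/2, 7/2) → (11/2, 19/2); (3/2, 5/2) → (13/2, 17/2); (-1, -3) → (4, 3)

image vertices: (5, 11), (7/2, 3/2), (11/2, 19/2), (13/2, 17/2), (4, 3)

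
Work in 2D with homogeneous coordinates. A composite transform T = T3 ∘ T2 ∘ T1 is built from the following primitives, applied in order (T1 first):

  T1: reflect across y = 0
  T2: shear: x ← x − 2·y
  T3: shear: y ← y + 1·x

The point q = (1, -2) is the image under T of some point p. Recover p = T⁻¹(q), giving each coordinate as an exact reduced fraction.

p = (-5, 3)

T1 = [1 0 0; 0 -1 0; 0 0 1]
T2·T1 = [1 2 0; 0 -1 0; 0 0 1]
T3·…·T1 = [1 2 0; 1 1 0; 0 0 1]
det M = -1; M⁻¹ = [-1 2 0; 1 -1 0; 0 0 1]
M⁻¹ · (1, -2)ᵀ = (-5, 3)ᵀ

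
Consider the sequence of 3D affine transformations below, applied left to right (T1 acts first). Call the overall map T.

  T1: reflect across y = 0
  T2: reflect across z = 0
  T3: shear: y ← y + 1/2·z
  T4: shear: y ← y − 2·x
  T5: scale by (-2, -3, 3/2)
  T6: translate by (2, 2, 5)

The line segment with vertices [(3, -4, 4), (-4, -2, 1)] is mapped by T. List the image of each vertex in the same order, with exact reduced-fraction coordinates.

T1 reflect across y = 0: (3, -4, 4) → (3, 4, 4); (-4, -2, 1) → (-4, 2, 1)
T2 reflect across z = 0: (3, 4, 4) → (3, 4, -4); (-4, 2, 1) → (-4, 2, -1)
T3 shear: y ← y + 1/2·z: (3, 4, -4) → (3, 2, -4); (-4, 2, -1) → (-4, 3/2, -1)
T4 shear: y ← y − 2·x: (3, 2, -4) → (3, -4, -4); (-4, 3/2, -1) → (-4, 19/2, -1)
T5 scale by (-2, -3, 3/2): (3, -4, -4) → (-6, 12, -6); (-4, 19/2, -1) → (8, -57/2, -3/2)
T6 translate by (2, 2, 5): (-6, 12, -6) → (-4, 14, -1); (8, -57/2, -3/2) → (10, -53/2, 7/2)

image vertices: (-4, 14, -1), (10, -53/2, 7/2)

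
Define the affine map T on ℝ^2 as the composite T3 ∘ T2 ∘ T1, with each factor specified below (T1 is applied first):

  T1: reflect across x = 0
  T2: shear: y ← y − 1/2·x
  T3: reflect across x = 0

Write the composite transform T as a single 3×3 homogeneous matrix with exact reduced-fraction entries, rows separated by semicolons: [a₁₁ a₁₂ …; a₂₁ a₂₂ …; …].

T = [1 0 0; 1/2 1 0; 0 0 1]

T1 = [-1 0 0; 0 1 0; 0 0 1]
T2·T1 = [-1 0 0; 1/2 1 0; 0 0 1]
T3·…·T1 = [1 0 0; 1/2 1 0; 0 0 1]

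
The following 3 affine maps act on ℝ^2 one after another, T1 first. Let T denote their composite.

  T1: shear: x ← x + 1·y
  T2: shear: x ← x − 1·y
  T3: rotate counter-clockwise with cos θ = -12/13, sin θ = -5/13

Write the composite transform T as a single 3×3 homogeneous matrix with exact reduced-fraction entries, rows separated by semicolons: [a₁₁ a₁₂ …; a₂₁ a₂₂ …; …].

T1 = [1 1 0; 0 1 0; 0 0 1]
T2·T1 = [1 0 0; 0 1 0; 0 0 1]
T3·…·T1 = [-12/13 5/13 0; -5/13 -12/13 0; 0 0 1]

T = [-12/13 5/13 0; -5/13 -12/13 0; 0 0 1]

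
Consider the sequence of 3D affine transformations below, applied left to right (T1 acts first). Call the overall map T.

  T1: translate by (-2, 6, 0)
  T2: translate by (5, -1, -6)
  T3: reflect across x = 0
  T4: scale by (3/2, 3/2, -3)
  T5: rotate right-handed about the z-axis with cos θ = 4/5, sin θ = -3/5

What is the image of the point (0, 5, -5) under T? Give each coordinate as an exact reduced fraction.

T(p) = (27/5, 147/10, 33)

T1 translate by (-2, 6, 0): (0, 5, -5) → (-2, 11, -5)
T2 translate by (5, -1, -6): (-2, 11, -5) → (3, 10, -11)
T3 reflect across x = 0: (3, 10, -11) → (-3, 10, -11)
T4 scale by (3/2, 3/2, -3): (-3, 10, -11) → (-9/2, 15, 33)
T5 rotate right-handed about the z-axis with cos θ = 4/5, sin θ = -3/5: (-9/2, 15, 33) → (27/5, 147/10, 33)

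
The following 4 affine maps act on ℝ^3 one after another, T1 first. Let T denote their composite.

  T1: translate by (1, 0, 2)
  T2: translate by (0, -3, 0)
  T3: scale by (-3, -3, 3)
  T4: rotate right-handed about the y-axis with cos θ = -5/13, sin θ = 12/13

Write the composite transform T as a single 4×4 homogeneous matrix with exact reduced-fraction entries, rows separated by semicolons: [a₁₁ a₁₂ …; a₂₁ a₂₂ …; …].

T = [15/13 0 36/13 87/13; 0 -3 0 9; 36/13 0 -15/13 6/13; 0 0 0 1]

T1 = [1 0 0 1; 0 1 0 0; 0 0 1 2; 0 0 0 1]
T2·T1 = [1 0 0 1; 0 1 0 -3; 0 0 1 2; 0 0 0 1]
T3·…·T1 = [-3 0 0 -3; 0 -3 0 9; 0 0 3 6; 0 0 0 1]
T4·…·T1 = [15/13 0 36/13 87/13; 0 -3 0 9; 36/13 0 -15/13 6/13; 0 0 0 1]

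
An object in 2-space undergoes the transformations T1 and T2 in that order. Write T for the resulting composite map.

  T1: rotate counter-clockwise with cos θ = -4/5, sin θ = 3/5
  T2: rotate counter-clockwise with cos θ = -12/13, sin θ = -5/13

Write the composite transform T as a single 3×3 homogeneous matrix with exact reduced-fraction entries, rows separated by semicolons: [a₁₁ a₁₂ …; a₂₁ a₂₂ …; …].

T1 = [-4/5 -3/5 0; 3/5 -4/5 0; 0 0 1]
T2·T1 = [63/65 16/65 0; -16/65 63/65 0; 0 0 1]

T = [63/65 16/65 0; -16/65 63/65 0; 0 0 1]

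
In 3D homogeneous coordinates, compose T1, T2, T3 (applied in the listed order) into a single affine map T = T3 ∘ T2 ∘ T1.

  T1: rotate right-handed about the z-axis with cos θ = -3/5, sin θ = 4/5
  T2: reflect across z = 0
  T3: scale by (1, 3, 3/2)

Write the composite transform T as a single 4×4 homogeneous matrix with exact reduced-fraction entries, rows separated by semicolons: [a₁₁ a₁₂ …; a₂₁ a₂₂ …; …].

T1 = [-3/5 -4/5 0 0; 4/5 -3/5 0 0; 0 0 1 0; 0 0 0 1]
T2·T1 = [-3/5 -4/5 0 0; 4/5 -3/5 0 0; 0 0 -1 0; 0 0 0 1]
T3·…·T1 = [-3/5 -4/5 0 0; 12/5 -9/5 0 0; 0 0 -3/2 0; 0 0 0 1]

T = [-3/5 -4/5 0 0; 12/5 -9/5 0 0; 0 0 -3/2 0; 0 0 0 1]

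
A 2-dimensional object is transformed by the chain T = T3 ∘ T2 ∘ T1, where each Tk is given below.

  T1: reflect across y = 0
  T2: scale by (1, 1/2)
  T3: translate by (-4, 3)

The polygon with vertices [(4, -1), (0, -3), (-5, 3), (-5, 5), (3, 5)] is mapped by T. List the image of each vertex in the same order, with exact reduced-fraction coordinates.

image vertices: (0, 7/2), (-4, 9/2), (-9, 3/2), (-9, 1/2), (-1, 1/2)

T1 reflect across y = 0: (4, -1) → (4, 1); (0, -3) → (0, 3); (-5, 3) → (-5, -3); (-5, 5) → (-5, -5); (3, 5) → (3, -5)
T2 scale by (1, 1/2): (4, 1) → (4, 1/2); (0, 3) → (0, 3/2); (-5, -3) → (-5, -3/2); (-5, -5) → (-5, -5/2); (3, -5) → (3, -5/2)
T3 translate by (-4, 3): (4, 1/2) → (0, 7/2); (0, 3/2) → (-4, 9/2); (-5, -3/2) → (-9, 3/2); (-5, -5/2) → (-9, 1/2); (3, -5/2) → (-1, 1/2)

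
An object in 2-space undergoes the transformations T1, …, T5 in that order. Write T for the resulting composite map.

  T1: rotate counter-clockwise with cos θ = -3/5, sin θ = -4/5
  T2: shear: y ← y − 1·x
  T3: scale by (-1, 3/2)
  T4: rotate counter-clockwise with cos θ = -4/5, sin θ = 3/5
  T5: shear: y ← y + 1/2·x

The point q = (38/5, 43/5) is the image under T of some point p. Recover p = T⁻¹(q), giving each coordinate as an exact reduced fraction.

p = (0, 4)

T1 = [-3/5 4/5 0; -4/5 -3/5 0; 0 0 1]
T2·T1 = [-3/5 4/5 0; -1/5 -7/5 0; 0 0 1]
T3·…·T1 = [3/5 -4/5 0; -3/10 -21/10 0; 0 0 1]
T4·…·T1 = [-3/10 19/10 0; 3/5 6/5 0; 0 0 1]
T5·…·T1 = [-3/10 19/10 0; 9/20 43/20 0; 0 0 1]
det M = -3/2; M⁻¹ = [-43/30 19/15 0; 3/10 1/5 0; 0 0 1]
M⁻¹ · (38/5, 43/5)ᵀ = (0, 4)ᵀ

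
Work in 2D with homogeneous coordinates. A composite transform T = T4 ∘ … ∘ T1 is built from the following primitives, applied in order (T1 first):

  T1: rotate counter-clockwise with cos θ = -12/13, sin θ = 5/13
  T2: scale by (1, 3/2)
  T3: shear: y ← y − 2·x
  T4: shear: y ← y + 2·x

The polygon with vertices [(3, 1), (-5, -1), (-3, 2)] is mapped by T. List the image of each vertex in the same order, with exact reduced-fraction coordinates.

T1 rotate counter-clockwise with cos θ = -12/13, sin θ = 5/13: (3, 1) → (-41/13, 3/13); (-5, -1) → (5, -1); (-3, 2) → (2, -3)
T2 scale by (1, 3/2): (-41/13, 3/13) → (-41/13, 9/26); (5, -1) → (5, -3/2); (2, -3) → (2, -9/2)
T3 shear: y ← y − 2·x: (-41/13, 9/26) → (-41/13, 173/26); (5, -3/2) → (5, -23/2); (2, -9/2) → (2, -17/2)
T4 shear: y ← y + 2·x: (-41/13, 173/26) → (-41/13, 9/26); (5, -23/2) → (5, -3/2); (2, -17/2) → (2, -9/2)

image vertices: (-41/13, 9/26), (5, -3/2), (2, -9/2)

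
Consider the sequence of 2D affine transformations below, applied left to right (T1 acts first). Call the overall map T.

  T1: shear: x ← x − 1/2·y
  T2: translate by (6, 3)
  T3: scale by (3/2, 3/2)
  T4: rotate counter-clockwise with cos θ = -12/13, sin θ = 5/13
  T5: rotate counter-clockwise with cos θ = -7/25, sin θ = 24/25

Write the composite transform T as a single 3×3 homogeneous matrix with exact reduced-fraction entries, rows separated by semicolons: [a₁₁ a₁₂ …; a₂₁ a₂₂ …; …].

T = [-54/325 1023/650 2259/650; -969/650 753/1300 -3069/325; 0 0 1]

T1 = [1 -1/2 0; 0 1 0; 0 0 1]
T2·T1 = [1 -1/2 6; 0 1 3; 0 0 1]
T3·…·T1 = [3/2 -3/4 9; 0 3/2 9/2; 0 0 1]
T4·…·T1 = [-18/13 3/26 -261/26; 15/26 -87/52 -9/13; 0 0 1]
T5·…·T1 = [-54/325 1023/650 2259/650; -969/650 753/1300 -3069/325; 0 0 1]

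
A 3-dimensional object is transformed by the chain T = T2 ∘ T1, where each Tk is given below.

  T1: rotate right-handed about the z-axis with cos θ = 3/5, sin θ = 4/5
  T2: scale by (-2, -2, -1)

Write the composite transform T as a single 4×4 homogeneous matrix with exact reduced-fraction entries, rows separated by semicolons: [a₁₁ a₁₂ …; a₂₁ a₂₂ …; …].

T1 = [3/5 -4/5 0 0; 4/5 3/5 0 0; 0 0 1 0; 0 0 0 1]
T2·T1 = [-6/5 8/5 0 0; -8/5 -6/5 0 0; 0 0 -1 0; 0 0 0 1]

T = [-6/5 8/5 0 0; -8/5 -6/5 0 0; 0 0 -1 0; 0 0 0 1]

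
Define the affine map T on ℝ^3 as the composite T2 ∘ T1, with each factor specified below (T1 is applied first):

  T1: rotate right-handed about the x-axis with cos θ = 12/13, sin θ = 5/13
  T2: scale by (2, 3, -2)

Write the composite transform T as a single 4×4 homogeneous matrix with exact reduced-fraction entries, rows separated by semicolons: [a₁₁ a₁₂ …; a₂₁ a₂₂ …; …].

T = [2 0 0 0; 0 36/13 -15/13 0; 0 -10/13 -24/13 0; 0 0 0 1]

T1 = [1 0 0 0; 0 12/13 -5/13 0; 0 5/13 12/13 0; 0 0 0 1]
T2·T1 = [2 0 0 0; 0 36/13 -15/13 0; 0 -10/13 -24/13 0; 0 0 0 1]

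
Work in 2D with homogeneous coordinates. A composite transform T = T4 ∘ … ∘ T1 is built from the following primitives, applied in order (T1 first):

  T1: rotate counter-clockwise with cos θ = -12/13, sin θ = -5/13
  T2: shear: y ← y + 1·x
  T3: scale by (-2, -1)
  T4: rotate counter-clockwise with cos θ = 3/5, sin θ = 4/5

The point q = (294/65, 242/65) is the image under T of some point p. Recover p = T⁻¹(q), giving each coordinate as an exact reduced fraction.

p = (1, -5)

T1 = [-12/13 5/13 0; -5/13 -12/13 0; 0 0 1]
T2·T1 = [-12/13 5/13 0; -17/13 -7/13 0; 0 0 1]
T3·…·T1 = [24/13 -10/13 0; 17/13 7/13 0; 0 0 1]
T4·…·T1 = [4/65 -58/65 0; 147/65 -19/65 0; 0 0 1]
det M = 2; M⁻¹ = [-19/130 29/65 0; -147/130 2/65 0; 0 0 1]
M⁻¹ · (294/65, 242/65)ᵀ = (1, -5)ᵀ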